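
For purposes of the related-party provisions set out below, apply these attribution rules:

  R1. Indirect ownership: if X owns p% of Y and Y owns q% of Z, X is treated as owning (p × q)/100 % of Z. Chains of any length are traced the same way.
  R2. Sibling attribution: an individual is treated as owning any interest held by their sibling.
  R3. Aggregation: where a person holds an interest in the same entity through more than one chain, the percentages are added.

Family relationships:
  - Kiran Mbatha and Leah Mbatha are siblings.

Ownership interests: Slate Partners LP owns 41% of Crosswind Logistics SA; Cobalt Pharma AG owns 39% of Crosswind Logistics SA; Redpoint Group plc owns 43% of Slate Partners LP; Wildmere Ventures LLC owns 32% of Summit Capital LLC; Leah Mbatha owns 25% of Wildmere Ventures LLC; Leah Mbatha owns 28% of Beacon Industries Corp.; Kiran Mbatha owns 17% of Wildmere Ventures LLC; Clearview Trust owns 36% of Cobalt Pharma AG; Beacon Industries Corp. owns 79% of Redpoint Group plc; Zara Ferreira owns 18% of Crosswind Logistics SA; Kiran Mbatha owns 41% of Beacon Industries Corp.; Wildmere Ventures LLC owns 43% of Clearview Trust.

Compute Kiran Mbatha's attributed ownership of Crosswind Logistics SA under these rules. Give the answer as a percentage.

By sibling attribution (R2), Kiran Mbatha is treated as also owning Leah Mbatha's interest in Beacon Industries Corp, giving 41% + 28% = 69%.
By sibling attribution (R2), Kiran Mbatha is treated as also owning Leah Mbatha's interest in Wildmere Ventures LLC, giving 17% + 25% = 42%.
Chain via Beacon Industries Corp. → Redpoint Group plc → Slate Partners LP (R1): 69% × 79% × 43% × 41% = 9.610113% of Crosswind Logistics SA.
Chain via Wildmere Ventures LLC → Clearview Trust → Cobalt Pharma AG (R1): 42% × 43% × 36% × 39% = 2.535624% of Crosswind Logistics SA.
Aggregating (R3): 9.610113% + 2.535624% = 12.145737%.

12.145737%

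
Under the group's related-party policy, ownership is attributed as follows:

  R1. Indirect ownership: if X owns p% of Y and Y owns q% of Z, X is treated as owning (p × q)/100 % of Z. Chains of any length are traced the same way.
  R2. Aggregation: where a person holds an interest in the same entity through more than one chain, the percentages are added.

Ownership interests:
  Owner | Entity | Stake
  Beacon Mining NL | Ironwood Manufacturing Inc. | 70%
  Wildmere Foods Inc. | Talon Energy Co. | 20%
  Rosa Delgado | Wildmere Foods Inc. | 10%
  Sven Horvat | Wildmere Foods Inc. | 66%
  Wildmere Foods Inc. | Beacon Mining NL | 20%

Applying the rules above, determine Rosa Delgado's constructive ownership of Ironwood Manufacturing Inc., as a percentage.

Chain via Wildmere Foods Inc. → Beacon Mining NL (R1): 10% × 20% × 70% = 1.4% of Ironwood Manufacturing Inc.

1.4%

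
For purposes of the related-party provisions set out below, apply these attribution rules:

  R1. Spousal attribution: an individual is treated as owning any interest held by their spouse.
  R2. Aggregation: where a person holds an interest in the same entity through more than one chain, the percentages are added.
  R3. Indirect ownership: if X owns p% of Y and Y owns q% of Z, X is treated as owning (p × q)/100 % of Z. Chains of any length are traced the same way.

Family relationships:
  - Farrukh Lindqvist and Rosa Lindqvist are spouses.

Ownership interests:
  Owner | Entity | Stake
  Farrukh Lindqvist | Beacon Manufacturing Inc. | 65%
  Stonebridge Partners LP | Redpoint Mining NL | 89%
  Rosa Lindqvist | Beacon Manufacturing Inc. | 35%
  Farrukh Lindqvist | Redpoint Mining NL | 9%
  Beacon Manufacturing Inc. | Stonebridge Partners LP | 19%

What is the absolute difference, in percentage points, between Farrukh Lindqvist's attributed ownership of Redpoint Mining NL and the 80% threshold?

By spousal attribution (R1), Farrukh Lindqvist is treated as also owning Rosa Lindqvist's interest in Beacon Manufacturing Inc, giving 65% + 35% = 100%.
Chain via Beacon Manufacturing Inc. → Stonebridge Partners LP (R3): 100% × 19% × 89% = 16.91% of Redpoint Mining NL.
Direct interest in Redpoint Mining NL: 9%.
Aggregating (R2): 16.91% + 9% = 25.91%.
25.91% falls short of the 80% threshold by 54.09 percentage points.

54.09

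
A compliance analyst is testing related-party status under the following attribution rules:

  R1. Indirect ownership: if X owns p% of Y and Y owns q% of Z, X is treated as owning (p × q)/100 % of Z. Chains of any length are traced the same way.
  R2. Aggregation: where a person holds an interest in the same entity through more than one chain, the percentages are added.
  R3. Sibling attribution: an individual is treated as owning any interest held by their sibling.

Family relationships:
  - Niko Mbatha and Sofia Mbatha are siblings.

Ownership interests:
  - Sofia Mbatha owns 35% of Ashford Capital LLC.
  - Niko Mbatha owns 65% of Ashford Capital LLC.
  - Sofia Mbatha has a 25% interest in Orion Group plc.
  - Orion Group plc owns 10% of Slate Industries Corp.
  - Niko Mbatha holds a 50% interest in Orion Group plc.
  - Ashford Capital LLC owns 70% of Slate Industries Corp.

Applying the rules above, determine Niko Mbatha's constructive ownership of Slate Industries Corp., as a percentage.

By sibling attribution (R3), Niko Mbatha is treated as also owning Sofia Mbatha's interest in Ashford Capital LLC, giving 65% + 35% = 100%.
By sibling attribution (R3), Niko Mbatha is treated as also owning Sofia Mbatha's interest in Orion Group plc, giving 50% + 25% = 75%.
Chain via Ashford Capital LLC (R1): 100% × 70% = 70% of Slate Industries Corp.
Chain via Orion Group plc (R1): 75% × 10% = 7.5% of Slate Industries Corp.
Aggregating (R2): 70% + 7.5% = 77.5%.

77.5%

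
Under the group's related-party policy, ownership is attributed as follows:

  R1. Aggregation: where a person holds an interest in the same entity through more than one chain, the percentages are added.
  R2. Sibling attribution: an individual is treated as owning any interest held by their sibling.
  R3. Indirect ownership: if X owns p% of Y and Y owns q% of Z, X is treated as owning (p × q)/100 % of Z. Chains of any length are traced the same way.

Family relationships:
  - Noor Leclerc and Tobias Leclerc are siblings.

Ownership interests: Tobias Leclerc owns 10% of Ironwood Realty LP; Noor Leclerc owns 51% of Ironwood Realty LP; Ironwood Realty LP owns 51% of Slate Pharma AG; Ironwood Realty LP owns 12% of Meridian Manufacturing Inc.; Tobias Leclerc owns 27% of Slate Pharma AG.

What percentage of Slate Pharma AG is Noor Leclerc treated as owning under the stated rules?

58.11%

By sibling attribution (R2), Noor Leclerc is treated as also owning Tobias Leclerc's interest in Ironwood Realty LP, giving 51% + 10% = 61%.
By sibling attribution (R2), Noor Leclerc is treated as owning Tobias Leclerc's 27% interest in Slate Pharma AG.
Chain via Ironwood Realty LP (R3): 61% × 51% = 31.11% of Slate Pharma AG.
Direct interest in Slate Pharma AG: 27%.
Aggregating (R1): 31.11% + 27% = 58.11%.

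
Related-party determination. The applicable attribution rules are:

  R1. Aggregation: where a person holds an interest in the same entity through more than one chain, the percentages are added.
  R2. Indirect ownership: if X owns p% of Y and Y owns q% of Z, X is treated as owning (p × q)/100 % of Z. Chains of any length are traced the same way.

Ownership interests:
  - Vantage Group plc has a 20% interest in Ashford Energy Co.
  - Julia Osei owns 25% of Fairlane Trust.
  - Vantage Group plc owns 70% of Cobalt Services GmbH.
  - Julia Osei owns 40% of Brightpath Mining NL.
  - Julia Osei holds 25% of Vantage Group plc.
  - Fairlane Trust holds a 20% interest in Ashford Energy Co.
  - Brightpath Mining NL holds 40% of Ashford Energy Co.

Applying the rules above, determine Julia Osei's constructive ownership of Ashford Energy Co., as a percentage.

26%

Chain via Brightpath Mining NL (R2): 40% × 40% = 16% of Ashford Energy Co.
Chain via Vantage Group plc (R2): 25% × 20% = 5% of Ashford Energy Co.
Chain via Fairlane Trust (R2): 25% × 20% = 5% of Ashford Energy Co.
Aggregating (R1): 16% + 5% + 5% = 26%.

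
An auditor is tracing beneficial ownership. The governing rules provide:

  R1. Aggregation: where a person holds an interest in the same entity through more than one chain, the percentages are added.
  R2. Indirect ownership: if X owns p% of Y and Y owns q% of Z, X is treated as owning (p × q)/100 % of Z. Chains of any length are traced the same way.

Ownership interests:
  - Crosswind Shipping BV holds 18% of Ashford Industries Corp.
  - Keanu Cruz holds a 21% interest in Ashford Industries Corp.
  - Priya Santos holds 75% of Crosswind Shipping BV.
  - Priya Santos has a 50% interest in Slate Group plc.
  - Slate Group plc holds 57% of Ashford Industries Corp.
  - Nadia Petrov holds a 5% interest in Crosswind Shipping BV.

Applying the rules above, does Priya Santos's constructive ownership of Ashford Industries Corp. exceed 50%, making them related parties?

Chain via Slate Group plc (R2): 50% × 57% = 28.5% of Ashford Industries Corp.
Chain via Crosswind Shipping BV (R2): 75% × 18% = 13.5% of Ashford Industries Corp.
Aggregating (R1): 28.5% + 13.5% = 42%.
42% does not exceed the 50% threshold, so Priya is not a related party to Ashford Industries Corp.

No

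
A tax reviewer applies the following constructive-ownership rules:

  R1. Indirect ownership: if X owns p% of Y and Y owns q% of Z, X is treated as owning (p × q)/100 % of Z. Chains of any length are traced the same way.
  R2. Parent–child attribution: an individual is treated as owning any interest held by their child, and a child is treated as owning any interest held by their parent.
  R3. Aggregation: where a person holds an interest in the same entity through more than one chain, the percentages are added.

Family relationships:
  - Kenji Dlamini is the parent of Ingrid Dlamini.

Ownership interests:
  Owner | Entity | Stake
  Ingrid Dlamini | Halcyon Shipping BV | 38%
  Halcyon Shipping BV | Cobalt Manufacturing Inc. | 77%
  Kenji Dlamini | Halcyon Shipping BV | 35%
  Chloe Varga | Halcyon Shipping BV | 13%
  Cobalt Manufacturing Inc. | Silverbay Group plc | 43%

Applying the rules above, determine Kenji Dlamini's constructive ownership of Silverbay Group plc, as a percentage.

24.1703%

By parent–child attribution (R2), Kenji Dlamini is treated as also owning Ingrid Dlamini's interest in Halcyon Shipping BV, giving 35% + 38% = 73%.
Chain via Halcyon Shipping BV → Cobalt Manufacturing Inc. (R1): 73% × 77% × 43% = 24.1703% of Silverbay Group plc.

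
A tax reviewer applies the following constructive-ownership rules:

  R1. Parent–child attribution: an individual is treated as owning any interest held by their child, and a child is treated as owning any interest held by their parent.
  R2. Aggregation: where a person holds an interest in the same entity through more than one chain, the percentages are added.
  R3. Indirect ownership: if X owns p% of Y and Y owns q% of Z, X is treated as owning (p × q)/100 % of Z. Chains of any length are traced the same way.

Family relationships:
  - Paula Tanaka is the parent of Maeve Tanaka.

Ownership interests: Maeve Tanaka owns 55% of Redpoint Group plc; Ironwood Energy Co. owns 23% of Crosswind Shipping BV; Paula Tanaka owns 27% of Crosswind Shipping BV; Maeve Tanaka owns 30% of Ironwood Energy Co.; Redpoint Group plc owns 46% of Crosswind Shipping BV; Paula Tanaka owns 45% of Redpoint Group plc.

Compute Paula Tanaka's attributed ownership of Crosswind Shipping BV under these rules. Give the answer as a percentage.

By parent–child attribution (R1), Paula Tanaka is treated as also owning Maeve Tanaka's interest in Redpoint Group plc, giving 45% + 55% = 100%.
By parent–child attribution (R1), Paula Tanaka is treated as owning Maeve Tanaka's 30% interest in Ironwood Energy Co.
Chain via Redpoint Group plc (R3): 100% × 46% = 46% of Crosswind Shipping BV.
Direct interest in Crosswind Shipping BV: 27%.
Chain via Ironwood Energy Co. (R3): 30% × 23% = 6.9% of Crosswind Shipping BV.
Aggregating (R2): 46% + 27% + 6.9% = 79.9%.

79.9%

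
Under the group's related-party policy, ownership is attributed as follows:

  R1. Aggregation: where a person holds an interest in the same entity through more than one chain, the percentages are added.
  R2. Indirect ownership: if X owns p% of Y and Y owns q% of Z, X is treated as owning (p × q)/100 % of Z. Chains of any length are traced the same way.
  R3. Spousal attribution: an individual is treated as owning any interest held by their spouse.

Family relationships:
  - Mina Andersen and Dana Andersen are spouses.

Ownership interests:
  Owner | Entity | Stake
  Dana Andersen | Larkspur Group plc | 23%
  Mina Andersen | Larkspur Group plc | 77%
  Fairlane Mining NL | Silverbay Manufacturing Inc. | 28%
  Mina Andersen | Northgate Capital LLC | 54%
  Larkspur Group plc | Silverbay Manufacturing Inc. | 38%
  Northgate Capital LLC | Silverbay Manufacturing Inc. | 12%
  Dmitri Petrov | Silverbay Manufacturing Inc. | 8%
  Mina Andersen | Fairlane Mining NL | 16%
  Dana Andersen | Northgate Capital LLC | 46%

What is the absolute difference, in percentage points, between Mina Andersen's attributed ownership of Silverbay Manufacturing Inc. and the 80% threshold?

By spousal attribution (R3), Mina Andersen is treated as also owning Dana Andersen's interest in Northgate Capital LLC, giving 54% + 46% = 100%.
By spousal attribution (R3), Mina Andersen is treated as also owning Dana Andersen's interest in Larkspur Group plc, giving 77% + 23% = 100%.
Chain via Fairlane Mining NL (R2): 16% × 28% = 4.48% of Silverbay Manufacturing Inc.
Chain via Northgate Capital LLC (R2): 100% × 12% = 12% of Silverbay Manufacturing Inc.
Chain via Larkspur Group plc (R2): 100% × 38% = 38% of Silverbay Manufacturing Inc.
Aggregating (R1): 4.48% + 12% + 38% = 54.48%.
54.48% falls short of the 80% threshold by 25.52 percentage points.

25.52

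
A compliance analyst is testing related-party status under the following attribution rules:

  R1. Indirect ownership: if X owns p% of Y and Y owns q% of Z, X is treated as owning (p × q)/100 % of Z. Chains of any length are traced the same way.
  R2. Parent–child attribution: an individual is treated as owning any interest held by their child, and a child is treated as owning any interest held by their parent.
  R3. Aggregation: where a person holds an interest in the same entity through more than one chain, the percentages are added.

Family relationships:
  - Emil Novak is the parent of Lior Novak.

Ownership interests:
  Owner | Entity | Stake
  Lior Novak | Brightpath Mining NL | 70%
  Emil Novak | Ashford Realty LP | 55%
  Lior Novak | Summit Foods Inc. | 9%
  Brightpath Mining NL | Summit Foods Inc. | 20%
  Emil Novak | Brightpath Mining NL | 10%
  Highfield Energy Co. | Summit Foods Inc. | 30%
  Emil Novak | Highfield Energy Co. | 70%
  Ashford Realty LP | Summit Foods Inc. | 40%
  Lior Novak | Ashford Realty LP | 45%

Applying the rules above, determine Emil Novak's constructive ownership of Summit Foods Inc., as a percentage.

By parent–child attribution (R2), Emil Novak is treated as also owning Lior Novak's interest in Ashford Realty LP, giving 55% + 45% = 100%.
By parent–child attribution (R2), Emil Novak is treated as also owning Lior Novak's interest in Brightpath Mining NL, giving 10% + 70% = 80%.
By parent–child attribution (R2), Emil Novak is treated as owning Lior Novak's 9% interest in Summit Foods Inc.
Chain via Ashford Realty LP (R1): 100% × 40% = 40% of Summit Foods Inc.
Chain via Brightpath Mining NL (R1): 80% × 20% = 16% of Summit Foods Inc.
Chain via Highfield Energy Co. (R1): 70% × 30% = 21% of Summit Foods Inc.
Direct interest in Summit Foods Inc: 9%.
Aggregating (R3): 40% + 16% + 21% + 9% = 86%.

86%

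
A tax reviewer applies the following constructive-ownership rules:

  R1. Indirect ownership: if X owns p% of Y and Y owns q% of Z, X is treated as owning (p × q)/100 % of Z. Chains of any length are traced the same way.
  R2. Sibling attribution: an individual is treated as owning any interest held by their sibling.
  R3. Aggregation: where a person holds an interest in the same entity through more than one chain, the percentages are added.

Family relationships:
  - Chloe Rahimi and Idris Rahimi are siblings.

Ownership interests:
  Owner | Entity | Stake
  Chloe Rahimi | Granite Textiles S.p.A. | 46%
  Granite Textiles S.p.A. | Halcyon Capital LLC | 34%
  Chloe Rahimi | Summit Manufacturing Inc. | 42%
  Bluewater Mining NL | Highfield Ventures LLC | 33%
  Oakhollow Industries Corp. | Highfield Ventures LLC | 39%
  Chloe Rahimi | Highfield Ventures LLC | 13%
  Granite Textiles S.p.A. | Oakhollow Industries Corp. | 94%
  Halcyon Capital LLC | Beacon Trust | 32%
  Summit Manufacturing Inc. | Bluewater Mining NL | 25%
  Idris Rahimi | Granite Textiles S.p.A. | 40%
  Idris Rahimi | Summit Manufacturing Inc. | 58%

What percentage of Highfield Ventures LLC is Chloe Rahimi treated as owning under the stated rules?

52.7776%

By sibling attribution (R2), Chloe Rahimi is treated as also owning Idris Rahimi's interest in Granite Textiles S.p.A, giving 46% + 40% = 86%.
By sibling attribution (R2), Chloe Rahimi is treated as also owning Idris Rahimi's interest in Summit Manufacturing Inc, giving 42% + 58% = 100%.
Chain via Granite Textiles S.p.A. → Oakhollow Industries Corp. (R1): 86% × 94% × 39% = 31.5276% of Highfield Ventures LLC.
Chain via Summit Manufacturing Inc. → Bluewater Mining NL (R1): 100% × 25% × 33% = 8.25% of Highfield Ventures LLC.
Direct interest in Highfield Ventures LLC: 13%.
Aggregating (R3): 31.5276% + 8.25% + 13% = 52.7776%.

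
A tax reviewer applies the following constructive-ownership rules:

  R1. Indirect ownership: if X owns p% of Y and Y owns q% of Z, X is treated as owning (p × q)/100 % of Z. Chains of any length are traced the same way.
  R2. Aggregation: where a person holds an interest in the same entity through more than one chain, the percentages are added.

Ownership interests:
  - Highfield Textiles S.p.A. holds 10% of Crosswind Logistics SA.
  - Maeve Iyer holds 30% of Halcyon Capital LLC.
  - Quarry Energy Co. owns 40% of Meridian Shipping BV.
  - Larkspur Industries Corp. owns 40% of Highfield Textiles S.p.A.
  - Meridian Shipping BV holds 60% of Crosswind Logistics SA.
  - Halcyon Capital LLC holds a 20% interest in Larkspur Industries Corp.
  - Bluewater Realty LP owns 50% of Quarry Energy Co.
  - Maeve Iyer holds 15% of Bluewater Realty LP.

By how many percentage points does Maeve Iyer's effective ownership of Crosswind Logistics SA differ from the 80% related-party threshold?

77.96

Chain via Bluewater Realty LP → Quarry Energy Co. → Meridian Shipping BV (R1): 15% × 50% × 40% × 60% = 1.8% of Crosswind Logistics SA.
Chain via Halcyon Capital LLC → Larkspur Industries Corp. → Highfield Textiles S.p.A. (R1): 30% × 20% × 40% × 10% = 0.24% of Crosswind Logistics SA.
Aggregating (R2): 1.8% + 0.24% = 2.04%.
2.04% falls short of the 80% threshold by 77.96 percentage points.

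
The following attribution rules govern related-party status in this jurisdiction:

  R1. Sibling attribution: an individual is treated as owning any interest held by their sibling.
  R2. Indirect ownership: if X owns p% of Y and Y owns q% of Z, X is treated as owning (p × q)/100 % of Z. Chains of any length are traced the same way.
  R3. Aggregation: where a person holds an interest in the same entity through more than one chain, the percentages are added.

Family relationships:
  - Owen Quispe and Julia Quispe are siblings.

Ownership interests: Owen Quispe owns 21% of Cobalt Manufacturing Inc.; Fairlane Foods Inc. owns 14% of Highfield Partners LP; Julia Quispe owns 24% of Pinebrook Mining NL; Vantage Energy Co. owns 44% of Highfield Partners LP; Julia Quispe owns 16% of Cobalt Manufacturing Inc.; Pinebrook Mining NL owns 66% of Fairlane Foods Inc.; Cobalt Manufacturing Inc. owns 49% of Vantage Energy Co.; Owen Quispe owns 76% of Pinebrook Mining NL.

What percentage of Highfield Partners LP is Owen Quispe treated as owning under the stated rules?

By sibling attribution (R1), Owen Quispe is treated as also owning Julia Quispe's interest in Pinebrook Mining NL, giving 76% + 24% = 100%.
By sibling attribution (R1), Owen Quispe is treated as also owning Julia Quispe's interest in Cobalt Manufacturing Inc, giving 21% + 16% = 37%.
Chain via Pinebrook Mining NL → Fairlane Foods Inc. (R2): 100% × 66% × 14% = 9.24% of Highfield Partners LP.
Chain via Cobalt Manufacturing Inc. → Vantage Energy Co. (R2): 37% × 49% × 44% = 7.9772% of Highfield Partners LP.
Aggregating (R3): 9.24% + 7.9772% = 17.2172%.

17.2172%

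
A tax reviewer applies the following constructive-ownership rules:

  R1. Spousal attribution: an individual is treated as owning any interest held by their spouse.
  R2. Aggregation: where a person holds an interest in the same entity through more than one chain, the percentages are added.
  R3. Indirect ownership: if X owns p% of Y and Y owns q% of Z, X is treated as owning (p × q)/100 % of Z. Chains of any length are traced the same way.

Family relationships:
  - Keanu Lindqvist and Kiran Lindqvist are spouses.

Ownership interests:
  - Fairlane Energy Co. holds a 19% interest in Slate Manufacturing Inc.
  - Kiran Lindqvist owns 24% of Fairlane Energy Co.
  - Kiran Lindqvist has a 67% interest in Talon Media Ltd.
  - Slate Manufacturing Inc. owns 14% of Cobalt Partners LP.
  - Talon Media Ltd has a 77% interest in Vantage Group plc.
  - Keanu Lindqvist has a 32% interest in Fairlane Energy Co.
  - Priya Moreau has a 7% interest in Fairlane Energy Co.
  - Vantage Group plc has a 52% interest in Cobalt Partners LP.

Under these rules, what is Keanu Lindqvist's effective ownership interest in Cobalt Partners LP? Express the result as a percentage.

28.3164%

By spousal attribution (R1), Keanu Lindqvist is treated as also owning Kiran Lindqvist's interest in Fairlane Energy Co, giving 32% + 24% = 56%.
By spousal attribution (R1), Keanu Lindqvist is treated as owning Kiran Lindqvist's 67% interest in Talon Media Ltd.
Chain via Fairlane Energy Co. → Slate Manufacturing Inc. (R3): 56% × 19% × 14% = 1.4896% of Cobalt Partners LP.
Chain via Talon Media Ltd → Vantage Group plc (R3): 67% × 77% × 52% = 26.8268% of Cobalt Partners LP.
Aggregating (R2): 1.4896% + 26.8268% = 28.3164%.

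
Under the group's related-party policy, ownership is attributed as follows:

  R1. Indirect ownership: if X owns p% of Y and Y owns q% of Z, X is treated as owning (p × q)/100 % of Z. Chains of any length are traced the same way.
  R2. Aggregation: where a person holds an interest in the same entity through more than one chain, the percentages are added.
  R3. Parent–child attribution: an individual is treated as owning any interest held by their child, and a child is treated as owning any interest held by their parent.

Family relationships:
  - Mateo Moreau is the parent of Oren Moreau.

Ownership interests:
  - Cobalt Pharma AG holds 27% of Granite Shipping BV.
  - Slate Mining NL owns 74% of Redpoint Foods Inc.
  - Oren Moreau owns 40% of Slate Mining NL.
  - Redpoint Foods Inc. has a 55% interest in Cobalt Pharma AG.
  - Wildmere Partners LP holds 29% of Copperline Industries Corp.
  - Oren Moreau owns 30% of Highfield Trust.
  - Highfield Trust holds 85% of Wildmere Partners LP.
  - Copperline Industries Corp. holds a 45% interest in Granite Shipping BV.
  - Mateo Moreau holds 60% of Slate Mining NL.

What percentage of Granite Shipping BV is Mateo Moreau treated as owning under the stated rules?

By parent–child attribution (R3), Mateo Moreau is treated as also owning Oren Moreau's interest in Slate Mining NL, giving 60% + 40% = 100%.
By parent–child attribution (R3), Mateo Moreau is treated as owning Oren Moreau's 30% interest in Highfield Trust.
Chain via Slate Mining NL → Redpoint Foods Inc. → Cobalt Pharma AG (R1): 100% × 74% × 55% × 27% = 10.989% of Granite Shipping BV.
Chain via Highfield Trust → Wildmere Partners LP → Copperline Industries Corp. (R1): 30% × 85% × 29% × 45% = 3.32775% of Granite Shipping BV.
Aggregating (R2): 10.989% + 3.32775% = 14.31675%.

14.31675%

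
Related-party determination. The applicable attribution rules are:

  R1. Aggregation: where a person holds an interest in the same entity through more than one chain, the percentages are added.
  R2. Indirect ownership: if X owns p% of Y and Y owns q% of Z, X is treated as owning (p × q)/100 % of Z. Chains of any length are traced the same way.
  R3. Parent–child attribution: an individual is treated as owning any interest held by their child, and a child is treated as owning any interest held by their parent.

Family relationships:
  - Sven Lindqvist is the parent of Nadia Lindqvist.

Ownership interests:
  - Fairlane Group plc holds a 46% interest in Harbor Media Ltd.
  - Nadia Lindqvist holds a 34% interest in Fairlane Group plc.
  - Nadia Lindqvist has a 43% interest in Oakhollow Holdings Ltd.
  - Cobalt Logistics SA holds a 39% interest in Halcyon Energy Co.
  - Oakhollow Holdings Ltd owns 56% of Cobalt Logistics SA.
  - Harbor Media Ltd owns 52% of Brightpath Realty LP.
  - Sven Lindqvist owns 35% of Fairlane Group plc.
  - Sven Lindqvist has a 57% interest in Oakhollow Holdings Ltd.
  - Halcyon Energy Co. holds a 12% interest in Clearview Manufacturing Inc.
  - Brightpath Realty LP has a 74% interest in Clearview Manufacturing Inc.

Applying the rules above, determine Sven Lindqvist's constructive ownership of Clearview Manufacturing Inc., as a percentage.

By parent–child attribution (R3), Sven Lindqvist is treated as also owning Nadia Lindqvist's interest in Oakhollow Holdings Ltd, giving 57% + 43% = 100%.
By parent–child attribution (R3), Sven Lindqvist is treated as also owning Nadia Lindqvist's interest in Fairlane Group plc, giving 35% + 34% = 69%.
Chain via Oakhollow Holdings Ltd → Cobalt Logistics SA → Halcyon Energy Co. (R2): 100% × 56% × 39% × 12% = 2.6208% of Clearview Manufacturing Inc.
Chain via Fairlane Group plc → Harbor Media Ltd → Brightpath Realty LP (R2): 69% × 46% × 52% × 74% = 12.213552% of Clearview Manufacturing Inc.
Aggregating (R1): 2.6208% + 12.213552% = 14.834352%.

14.834352%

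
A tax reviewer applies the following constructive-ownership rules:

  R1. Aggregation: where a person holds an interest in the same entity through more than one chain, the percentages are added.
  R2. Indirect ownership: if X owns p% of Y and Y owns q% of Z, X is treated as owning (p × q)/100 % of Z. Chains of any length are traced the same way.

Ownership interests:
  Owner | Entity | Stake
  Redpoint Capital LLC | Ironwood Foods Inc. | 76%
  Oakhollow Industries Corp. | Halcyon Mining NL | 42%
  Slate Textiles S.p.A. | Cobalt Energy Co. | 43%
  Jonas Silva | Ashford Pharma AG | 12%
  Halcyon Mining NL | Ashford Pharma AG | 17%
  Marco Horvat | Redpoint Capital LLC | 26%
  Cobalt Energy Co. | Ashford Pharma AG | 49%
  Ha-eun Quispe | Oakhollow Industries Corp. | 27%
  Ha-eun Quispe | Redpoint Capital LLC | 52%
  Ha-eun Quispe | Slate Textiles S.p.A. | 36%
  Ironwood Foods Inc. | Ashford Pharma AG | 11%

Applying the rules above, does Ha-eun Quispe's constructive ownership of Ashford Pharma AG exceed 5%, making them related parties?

Yes

Chain via Redpoint Capital LLC → Ironwood Foods Inc. (R2): 52% × 76% × 11% = 4.3472% of Ashford Pharma AG.
Chain via Slate Textiles S.p.A. → Cobalt Energy Co. (R2): 36% × 43% × 49% = 7.5852% of Ashford Pharma AG.
Chain via Oakhollow Industries Corp. → Halcyon Mining NL (R2): 27% × 42% × 17% = 1.9278% of Ashford Pharma AG.
Aggregating (R1): 4.3472% + 7.5852% + 1.9278% = 13.8602%.
13.8602% exceeds the 5% threshold, so Ha-eun is a related party to Ashford Pharma AG.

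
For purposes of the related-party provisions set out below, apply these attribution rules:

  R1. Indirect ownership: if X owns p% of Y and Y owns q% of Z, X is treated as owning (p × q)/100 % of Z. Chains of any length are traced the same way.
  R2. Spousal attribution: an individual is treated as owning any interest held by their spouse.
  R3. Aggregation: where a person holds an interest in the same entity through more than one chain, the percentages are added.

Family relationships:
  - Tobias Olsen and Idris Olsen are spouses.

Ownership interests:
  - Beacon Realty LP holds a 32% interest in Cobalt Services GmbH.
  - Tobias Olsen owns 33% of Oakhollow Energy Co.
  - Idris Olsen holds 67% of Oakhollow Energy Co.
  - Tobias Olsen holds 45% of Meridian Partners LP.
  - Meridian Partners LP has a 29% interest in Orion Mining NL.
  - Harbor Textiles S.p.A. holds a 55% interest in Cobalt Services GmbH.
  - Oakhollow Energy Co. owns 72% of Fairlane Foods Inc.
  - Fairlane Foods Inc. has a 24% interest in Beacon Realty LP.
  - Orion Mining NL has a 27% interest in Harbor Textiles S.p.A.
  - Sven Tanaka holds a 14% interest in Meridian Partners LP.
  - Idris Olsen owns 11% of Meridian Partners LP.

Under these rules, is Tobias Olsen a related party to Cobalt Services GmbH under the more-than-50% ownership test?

By spousal attribution (R2), Tobias Olsen is treated as also owning Idris Olsen's interest in Oakhollow Energy Co, giving 33% + 67% = 100%.
By spousal attribution (R2), Tobias Olsen is treated as also owning Idris Olsen's interest in Meridian Partners LP, giving 45% + 11% = 56%.
Chain via Oakhollow Energy Co. → Fairlane Foods Inc. → Beacon Realty LP (R1): 100% × 72% × 24% × 32% = 5.5296% of Cobalt Services GmbH.
Chain via Meridian Partners LP → Orion Mining NL → Harbor Textiles S.p.A. (R1): 56% × 29% × 27% × 55% = 2.41164% of Cobalt Services GmbH.
Aggregating (R3): 5.5296% + 2.41164% = 7.94124%.
7.94124% does not exceed the 50% threshold, so Tobias is not a related party to Cobalt Services GmbH.

No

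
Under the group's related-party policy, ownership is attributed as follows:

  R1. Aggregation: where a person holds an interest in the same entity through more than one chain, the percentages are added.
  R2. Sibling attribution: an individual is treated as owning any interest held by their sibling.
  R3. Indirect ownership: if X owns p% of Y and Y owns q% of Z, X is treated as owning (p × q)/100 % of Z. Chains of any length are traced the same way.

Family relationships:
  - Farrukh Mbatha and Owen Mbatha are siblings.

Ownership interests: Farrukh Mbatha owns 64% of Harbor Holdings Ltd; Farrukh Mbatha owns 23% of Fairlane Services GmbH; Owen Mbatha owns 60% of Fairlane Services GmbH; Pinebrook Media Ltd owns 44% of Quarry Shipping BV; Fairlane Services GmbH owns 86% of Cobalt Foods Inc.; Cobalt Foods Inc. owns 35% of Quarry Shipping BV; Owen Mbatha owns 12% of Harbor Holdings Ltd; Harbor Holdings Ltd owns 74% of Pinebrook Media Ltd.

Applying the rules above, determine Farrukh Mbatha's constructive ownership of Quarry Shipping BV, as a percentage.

49.7286%

By sibling attribution (R2), Farrukh Mbatha is treated as also owning Owen Mbatha's interest in Harbor Holdings Ltd, giving 64% + 12% = 76%.
By sibling attribution (R2), Farrukh Mbatha is treated as also owning Owen Mbatha's interest in Fairlane Services GmbH, giving 23% + 60% = 83%.
Chain via Harbor Holdings Ltd → Pinebrook Media Ltd (R3): 76% × 74% × 44% = 24.7456% of Quarry Shipping BV.
Chain via Fairlane Services GmbH → Cobalt Foods Inc. (R3): 83% × 86% × 35% = 24.983% of Quarry Shipping BV.
Aggregating (R1): 24.7456% + 24.983% = 49.7286%.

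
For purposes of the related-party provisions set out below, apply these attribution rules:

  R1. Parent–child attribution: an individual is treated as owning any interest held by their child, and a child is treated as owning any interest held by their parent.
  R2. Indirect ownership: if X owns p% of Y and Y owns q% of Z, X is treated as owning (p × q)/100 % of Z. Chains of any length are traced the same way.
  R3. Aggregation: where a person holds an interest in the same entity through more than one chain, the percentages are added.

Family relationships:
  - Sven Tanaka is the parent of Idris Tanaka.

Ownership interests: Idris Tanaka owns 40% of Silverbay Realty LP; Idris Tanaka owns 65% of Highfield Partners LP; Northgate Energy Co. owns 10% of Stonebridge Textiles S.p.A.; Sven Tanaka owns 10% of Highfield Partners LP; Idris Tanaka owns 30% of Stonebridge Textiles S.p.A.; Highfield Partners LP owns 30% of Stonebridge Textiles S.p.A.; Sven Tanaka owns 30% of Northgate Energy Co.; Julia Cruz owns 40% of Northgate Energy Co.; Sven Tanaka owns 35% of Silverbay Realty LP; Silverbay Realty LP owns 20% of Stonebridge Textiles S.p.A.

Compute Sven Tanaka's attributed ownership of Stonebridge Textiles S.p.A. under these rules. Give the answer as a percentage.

By parent–child attribution (R1), Sven Tanaka is treated as also owning Idris Tanaka's interest in Highfield Partners LP, giving 10% + 65% = 75%.
By parent–child attribution (R1), Sven Tanaka is treated as also owning Idris Tanaka's interest in Silverbay Realty LP, giving 35% + 40% = 75%.
By parent–child attribution (R1), Sven Tanaka is treated as owning Idris Tanaka's 30% interest in Stonebridge Textiles S.p.A.
Chain via Northgate Energy Co. (R2): 30% × 10% = 3% of Stonebridge Textiles S.p.A.
Chain via Highfield Partners LP (R2): 75% × 30% = 22.5% of Stonebridge Textiles S.p.A.
Chain via Silverbay Realty LP (R2): 75% × 20% = 15% of Stonebridge Textiles S.p.A.
Direct interest in Stonebridge Textiles S.p.A: 30%.
Aggregating (R3): 3% + 22.5% + 15% + 30% = 70.5%.

70.5%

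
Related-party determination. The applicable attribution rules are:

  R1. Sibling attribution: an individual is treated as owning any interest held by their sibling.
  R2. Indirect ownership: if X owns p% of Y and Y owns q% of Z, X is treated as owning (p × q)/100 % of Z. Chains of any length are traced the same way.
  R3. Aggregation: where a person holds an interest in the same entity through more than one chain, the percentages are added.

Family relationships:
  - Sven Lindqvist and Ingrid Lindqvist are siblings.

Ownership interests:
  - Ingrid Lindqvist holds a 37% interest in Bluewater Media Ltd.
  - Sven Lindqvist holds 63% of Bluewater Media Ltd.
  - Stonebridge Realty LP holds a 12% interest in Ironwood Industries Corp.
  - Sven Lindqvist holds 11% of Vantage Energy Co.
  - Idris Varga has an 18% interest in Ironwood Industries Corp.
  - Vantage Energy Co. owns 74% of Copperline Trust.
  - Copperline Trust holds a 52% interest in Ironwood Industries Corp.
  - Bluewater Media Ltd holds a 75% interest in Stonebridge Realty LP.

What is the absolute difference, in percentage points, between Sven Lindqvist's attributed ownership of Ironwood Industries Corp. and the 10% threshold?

By sibling attribution (R1), Sven Lindqvist is treated as also owning Ingrid Lindqvist's interest in Bluewater Media Ltd, giving 63% + 37% = 100%.
Chain via Bluewater Media Ltd → Stonebridge Realty LP (R2): 100% × 75% × 12% = 9% of Ironwood Industries Corp.
Chain via Vantage Energy Co. → Copperline Trust (R2): 11% × 74% × 52% = 4.2328% of Ironwood Industries Corp.
Aggregating (R3): 9% + 4.2328% = 13.2328%.
13.2328% exceeds the 10% threshold by 3.2328 percentage points.

3.2328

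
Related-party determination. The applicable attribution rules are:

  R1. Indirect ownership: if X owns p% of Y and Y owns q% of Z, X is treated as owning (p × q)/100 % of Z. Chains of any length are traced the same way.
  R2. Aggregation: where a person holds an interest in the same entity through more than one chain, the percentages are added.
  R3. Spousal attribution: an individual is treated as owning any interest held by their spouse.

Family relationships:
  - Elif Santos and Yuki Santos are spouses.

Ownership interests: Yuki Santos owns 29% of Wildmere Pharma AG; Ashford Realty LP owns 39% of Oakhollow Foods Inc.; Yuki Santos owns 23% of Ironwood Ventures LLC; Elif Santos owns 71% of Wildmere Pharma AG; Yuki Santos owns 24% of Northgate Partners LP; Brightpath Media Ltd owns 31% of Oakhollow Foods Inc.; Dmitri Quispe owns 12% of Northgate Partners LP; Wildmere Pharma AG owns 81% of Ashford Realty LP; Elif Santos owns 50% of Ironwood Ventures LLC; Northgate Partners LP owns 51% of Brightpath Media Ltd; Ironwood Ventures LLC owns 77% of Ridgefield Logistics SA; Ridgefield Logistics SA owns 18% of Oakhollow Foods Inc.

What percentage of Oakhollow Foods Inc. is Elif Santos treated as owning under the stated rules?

By spousal attribution (R3), Elif Santos is treated as also owning Yuki Santos's interest in Wildmere Pharma AG, giving 71% + 29% = 100%.
By spousal attribution (R3), Elif Santos is treated as also owning Yuki Santos's interest in Ironwood Ventures LLC, giving 50% + 23% = 73%.
By spousal attribution (R3), Elif Santos is treated as owning Yuki Santos's 24% interest in Northgate Partners LP.
Chain via Wildmere Pharma AG → Ashford Realty LP (R1): 100% × 81% × 39% = 31.59% of Oakhollow Foods Inc.
Chain via Ironwood Ventures LLC → Ridgefield Logistics SA (R1): 73% × 77% × 18% = 10.1178% of Oakhollow Foods Inc.
Chain via Northgate Partners LP → Brightpath Media Ltd (R1): 24% × 51% × 31% = 3.7944% of Oakhollow Foods Inc.
Aggregating (R2): 31.59% + 10.1178% + 3.7944% = 45.5022%.

45.5022%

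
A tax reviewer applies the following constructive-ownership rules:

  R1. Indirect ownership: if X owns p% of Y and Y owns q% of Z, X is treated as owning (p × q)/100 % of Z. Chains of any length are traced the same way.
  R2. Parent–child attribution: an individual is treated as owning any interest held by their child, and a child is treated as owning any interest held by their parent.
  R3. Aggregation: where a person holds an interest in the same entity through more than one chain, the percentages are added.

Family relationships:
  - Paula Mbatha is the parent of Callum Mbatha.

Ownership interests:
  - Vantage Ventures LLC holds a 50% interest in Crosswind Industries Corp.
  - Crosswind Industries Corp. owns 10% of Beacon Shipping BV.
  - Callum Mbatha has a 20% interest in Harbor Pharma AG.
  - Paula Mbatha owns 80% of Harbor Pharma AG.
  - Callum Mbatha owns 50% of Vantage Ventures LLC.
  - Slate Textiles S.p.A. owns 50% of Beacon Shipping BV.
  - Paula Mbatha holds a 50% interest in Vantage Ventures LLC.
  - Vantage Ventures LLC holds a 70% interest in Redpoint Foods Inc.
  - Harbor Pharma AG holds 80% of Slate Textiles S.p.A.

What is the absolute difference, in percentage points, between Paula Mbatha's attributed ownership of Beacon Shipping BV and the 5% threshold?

40

By parent–child attribution (R2), Paula Mbatha is treated as also owning Callum Mbatha's interest in Vantage Ventures LLC, giving 50% + 50% = 100%.
By parent–child attribution (R2), Paula Mbatha is treated as also owning Callum Mbatha's interest in Harbor Pharma AG, giving 80% + 20% = 100%.
Chain via Vantage Ventures LLC → Crosswind Industries Corp. (R1): 100% × 50% × 10% = 5% of Beacon Shipping BV.
Chain via Harbor Pharma AG → Slate Textiles S.p.A. (R1): 100% × 80% × 50% = 40% of Beacon Shipping BV.
Aggregating (R3): 5% + 40% = 45%.
45% exceeds the 5% threshold by 40 percentage points.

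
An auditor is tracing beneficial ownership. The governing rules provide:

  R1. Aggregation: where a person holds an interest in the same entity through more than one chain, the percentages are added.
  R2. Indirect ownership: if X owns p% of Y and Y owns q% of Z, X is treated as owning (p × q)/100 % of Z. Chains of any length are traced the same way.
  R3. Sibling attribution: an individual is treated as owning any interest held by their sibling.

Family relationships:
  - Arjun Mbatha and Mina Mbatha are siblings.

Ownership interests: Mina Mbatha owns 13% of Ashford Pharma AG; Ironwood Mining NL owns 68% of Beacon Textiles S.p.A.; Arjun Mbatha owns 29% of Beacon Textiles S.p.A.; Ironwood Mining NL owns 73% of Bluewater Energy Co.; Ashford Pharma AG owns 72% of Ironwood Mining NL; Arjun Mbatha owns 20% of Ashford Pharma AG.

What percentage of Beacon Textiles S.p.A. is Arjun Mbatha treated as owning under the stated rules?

45.1568%

By sibling attribution (R3), Arjun Mbatha is treated as also owning Mina Mbatha's interest in Ashford Pharma AG, giving 20% + 13% = 33%.
Chain via Ashford Pharma AG → Ironwood Mining NL (R2): 33% × 72% × 68% = 16.1568% of Beacon Textiles S.p.A.
Direct interest in Beacon Textiles S.p.A: 29%.
Aggregating (R1): 16.1568% + 29% = 45.1568%.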